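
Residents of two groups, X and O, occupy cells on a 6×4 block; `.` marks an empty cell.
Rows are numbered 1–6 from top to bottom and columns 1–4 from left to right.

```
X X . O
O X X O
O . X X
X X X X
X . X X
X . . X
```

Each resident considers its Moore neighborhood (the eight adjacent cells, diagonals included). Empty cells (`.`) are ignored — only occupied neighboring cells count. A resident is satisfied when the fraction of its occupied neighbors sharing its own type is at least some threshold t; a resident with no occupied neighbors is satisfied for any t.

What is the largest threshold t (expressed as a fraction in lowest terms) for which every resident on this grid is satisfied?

Row 1: (1,1)X 2/3 · (1,2)X 3/4 · (1,4)O 1/2
Row 2: (2,1)O 1/4 · (2,2)X 4/6 · (2,3)X 4/6 · (2,4)O 1/4
Row 3: (3,1)O 1/4 · (3,3)X 6/7 · (3,4)X 4/5
Row 4: (4,1)X 2/3 · (4,2)X 5/6 · (4,3)X 6/6 · (4,4)X 5/5
Row 5: (5,1)X 3/3 · (5,3)X 5/5 · (5,4)X 4/4
Row 6: (6,1)X 1/1 · (6,4)X 2/2
The smallest same-type fraction is 1/4 at (2,1), which reduces to 1/4. Any threshold above that leaves this resident unsatisfied.

1/4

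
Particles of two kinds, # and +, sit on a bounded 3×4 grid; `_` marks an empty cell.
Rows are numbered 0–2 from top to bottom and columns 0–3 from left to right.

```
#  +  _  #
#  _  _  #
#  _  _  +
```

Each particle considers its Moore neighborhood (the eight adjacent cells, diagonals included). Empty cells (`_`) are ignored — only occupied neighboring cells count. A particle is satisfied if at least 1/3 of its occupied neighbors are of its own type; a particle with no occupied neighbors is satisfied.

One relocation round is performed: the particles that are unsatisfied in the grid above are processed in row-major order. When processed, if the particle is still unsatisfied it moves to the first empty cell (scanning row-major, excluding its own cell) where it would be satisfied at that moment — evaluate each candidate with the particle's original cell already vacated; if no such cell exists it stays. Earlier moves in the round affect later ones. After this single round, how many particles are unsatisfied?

0

Initially unsatisfied (in order): (0,1), (2,3).
  (0,1) → (1,2).
  (2,3): now satisfied by earlier moves; stays.
Resulting grid:
# _ _ #
# _ + #
# _ _ +
All satisfied now.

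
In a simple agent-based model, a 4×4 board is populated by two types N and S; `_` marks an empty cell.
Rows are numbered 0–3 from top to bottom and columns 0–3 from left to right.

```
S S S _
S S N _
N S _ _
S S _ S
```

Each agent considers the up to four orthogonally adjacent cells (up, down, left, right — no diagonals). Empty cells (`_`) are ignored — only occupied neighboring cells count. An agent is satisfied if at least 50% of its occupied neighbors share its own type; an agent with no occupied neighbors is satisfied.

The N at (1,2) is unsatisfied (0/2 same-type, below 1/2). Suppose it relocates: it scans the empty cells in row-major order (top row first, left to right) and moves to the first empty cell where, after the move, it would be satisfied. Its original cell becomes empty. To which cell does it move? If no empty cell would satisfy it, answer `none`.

Vacating (1,2). Empty cells in order:
  (0,3): 0/1 same-type → still unsatisfied.
  (1,3): 0/0 same-type → satisfied — stop here.

(1,3)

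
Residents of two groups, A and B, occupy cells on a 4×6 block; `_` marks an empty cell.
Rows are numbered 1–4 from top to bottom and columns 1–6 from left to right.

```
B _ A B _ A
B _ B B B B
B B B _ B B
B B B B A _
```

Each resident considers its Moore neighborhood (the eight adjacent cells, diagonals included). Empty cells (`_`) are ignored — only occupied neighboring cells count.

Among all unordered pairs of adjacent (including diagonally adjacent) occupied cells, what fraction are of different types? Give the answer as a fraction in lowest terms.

Scan each occupied cell's neighbors to the right and below (and the two forward diagonals) so each pair is counted once.
From row 1: 5 unlike of 9 pairs (running 5/9).
From row 2: 0 unlike of 13 pairs (running 5/22).
From row 3: 2 unlike of 14 pairs (running 7/36).
From row 4: 1 unlike of 4 pairs (running 8/40).
Total adjacent occupied pairs: 40; unlike-type pairs: 8.
8/40 reduces to 1/5.

1/5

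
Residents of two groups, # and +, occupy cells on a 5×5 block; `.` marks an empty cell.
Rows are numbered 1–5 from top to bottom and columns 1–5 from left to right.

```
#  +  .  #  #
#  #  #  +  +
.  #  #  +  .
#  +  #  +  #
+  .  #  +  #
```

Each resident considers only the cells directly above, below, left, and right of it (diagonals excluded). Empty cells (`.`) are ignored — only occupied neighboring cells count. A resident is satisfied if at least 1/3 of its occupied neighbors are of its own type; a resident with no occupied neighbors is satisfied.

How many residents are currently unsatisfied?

4

Row 1: (1,1)# 1/2 ok · (1,2)+ 0/2 unhappy · (1,4)# 1/2 ok · (1,5)# 1/2 ok
Row 2: (2,1)# 2/2 ok · (2,2)# 3/4 ok · (2,3)# 2/3 ok · (2,4)+ 2/4 ok · (2,5)+ 1/2 ok
Row 3: (3,2)# 2/3 ok · (3,3)# 3/4 ok · (3,4)+ 2/3 ok
Row 4: (4,1)# 0/2 unhappy · (4,2)+ 0/3 unhappy · (4,3)# 2/4 ok · (4,4)+ 2/4 ok · (4,5)# 1/2 ok
Row 5: (5,1)+ 0/1 unhappy · (5,3)# 1/2 ok · (5,4)+ 1/3 ok · (5,5)# 1/2 ok
Unsatisfied: (1,2), (4,1), (4,2), (5,1) — 4 in total.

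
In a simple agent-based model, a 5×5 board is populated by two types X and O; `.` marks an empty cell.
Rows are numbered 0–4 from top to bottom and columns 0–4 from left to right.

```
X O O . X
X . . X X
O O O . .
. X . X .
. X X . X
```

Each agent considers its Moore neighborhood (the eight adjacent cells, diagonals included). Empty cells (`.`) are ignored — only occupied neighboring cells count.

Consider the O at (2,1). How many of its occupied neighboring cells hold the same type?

2

Occupied neighbors of (2,1): (1,0)=X, (2,0)=O, (2,2)=O, (3,1)=X.
Same type (O): 2 of 4.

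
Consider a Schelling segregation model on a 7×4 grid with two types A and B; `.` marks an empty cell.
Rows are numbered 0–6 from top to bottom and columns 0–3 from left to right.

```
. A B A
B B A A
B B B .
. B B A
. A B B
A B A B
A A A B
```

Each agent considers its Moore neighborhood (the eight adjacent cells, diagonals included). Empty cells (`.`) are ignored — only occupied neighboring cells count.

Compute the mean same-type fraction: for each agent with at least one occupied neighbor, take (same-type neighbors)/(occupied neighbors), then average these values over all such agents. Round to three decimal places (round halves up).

(0,1)A 1/4
(0,2)B 1/5
(0,3)A 2/3
(1,0)B 3/4
(1,1)B 5/7
(1,2)A 3/7
(1,3)A 2/4
(2,0)B 4/4
(2,1)B 6/7
(2,2)B 4/7
(3,1)B 5/6
(3,2)B 5/7
(3,3)A 0/4
(4,1)A 2/6
(4,2)B 5/8
(4,3)B 3/5
(5,0)A 3/4
(5,1)B 1/7
(5,2)A 3/8
(5,3)B 3/5
(6,0)A 2/3
(6,1)A 4/5
(6,2)A 2/5
(6,3)B 1/3
Sum over 24 agents: 1/4 + 1/5 + 2/3 + 3/4 + 5/7 + 3/7 + 2/4 + 4/4 + 6/7 + 4/7 + 5/6 + 5/7 + 0/4 + 2/6 + 5/8 + 3/5 + 3/4 + 1/7 + 3/8 + 3/5 + 2/3 + 4/5 + 2/5 + 1/3 = 5507/420; mean = 5507/420 ÷ 24 = 5507/10080 = 0.546329… → 0.546.

0.546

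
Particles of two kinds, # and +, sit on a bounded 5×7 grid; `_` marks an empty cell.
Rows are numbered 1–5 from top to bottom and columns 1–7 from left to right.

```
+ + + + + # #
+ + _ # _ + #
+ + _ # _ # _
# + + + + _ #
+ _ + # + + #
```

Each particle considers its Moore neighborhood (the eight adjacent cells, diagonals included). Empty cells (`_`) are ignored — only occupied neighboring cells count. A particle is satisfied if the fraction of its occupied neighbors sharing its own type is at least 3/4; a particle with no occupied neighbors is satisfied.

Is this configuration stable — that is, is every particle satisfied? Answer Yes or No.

Row 1: (1,1)+ 3/3 ok · (1,2)+ 4/4 ok · (1,3)+ 3/4 ok · (1,4)+ 2/3 unhappy · (1,5)+ 2/4 unhappy · (1,6)# 2/4 unhappy · (1,7)# 2/3 unhappy
Row 2: (2,1)+ 5/5 ok · (2,2)+ 6/6 ok · (2,4)# 1/4 unhappy · (2,6)+ 1/5 unhappy · (2,7)# 3/4 ok
Row 3: (3,1)+ 4/5 ok · (3,2)+ 5/6 ok · (3,4)# 1/4 unhappy · (3,6)# 2/4 unhappy
Row 4: (4,1)# 0/4 unhappy · (4,2)+ 5/6 ok · (4,3)+ 4/6 unhappy · (4,4)+ 4/6 unhappy · (4,5)+ 3/6 unhappy · (4,7)# 2/3 unhappy
Row 5: (5,1)+ 1/2 unhappy · (5,3)+ 3/4 ok · (5,4)# 0/5 unhappy · (5,5)+ 3/4 ok · (5,6)+ 2/4 unhappy · (5,7)# 1/2 unhappy
For instance (1,4) has only 2/3 same-type neighbors, below 3/4.

No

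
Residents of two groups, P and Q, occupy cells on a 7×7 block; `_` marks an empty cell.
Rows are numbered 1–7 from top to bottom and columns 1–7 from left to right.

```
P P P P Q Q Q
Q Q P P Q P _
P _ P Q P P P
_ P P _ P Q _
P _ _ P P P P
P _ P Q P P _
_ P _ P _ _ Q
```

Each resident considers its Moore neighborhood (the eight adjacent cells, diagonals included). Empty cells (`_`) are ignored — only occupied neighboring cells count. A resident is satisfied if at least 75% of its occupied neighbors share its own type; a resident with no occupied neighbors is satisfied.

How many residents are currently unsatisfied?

24

Row 1: (1,1)P 1/3 ✗ · (1,2)P 3/5 ✗ · (1,3)P 4/5 ✓ · (1,4)P 3/5 ✗ · (1,5)Q 2/5 ✗ · (1,6)Q 3/4 ✓ · (1,7)Q 1/2 ✗
Row 2: (2,1)Q 1/4 ✗ · (2,2)Q 1/7 ✗ · (2,3)P 5/7 ✗ · (2,4)P 5/8 ✗ · (2,5)Q 3/8 ✗ · (2,6)P 3/7 ✗
Row 3: (3,1)P 1/3 ✗ · (3,3)P 4/6 ✗ · (3,4)Q 1/7 ✗ · (3,5)P 4/7 ✗ · (3,6)P 4/6 ✗ · (3,7)P 2/3 ✗
Row 4: (4,2)P 4/4 ✓ · (4,3)P 3/4 ✓ · (4,5)P 5/7 ✗ · (4,6)Q 0/7 ✗
Row 5: (5,1)P 2/2 ✓ · (5,4)P 5/6 ✓ · (5,5)P 5/7 ✗ · (5,6)P 5/6 ✓ · (5,7)P 2/3 ✗
Row 6: (6,1)P 2/2 ✓ · (6,3)P 3/4 ✓ · (6,4)Q 0/5 ✗ · (6,5)P 5/6 ✓ · (6,6)P 4/5 ✓
Row 7: (7,2)P 2/2 ✓ · (7,4)P 2/3 ✗ · (7,7)Q 0/1 ✗
Unsatisfied: (1,1), (1,2), (1,4), (1,5), (1,7), (2,1), (2,2), (2,3), (2,4), (2,5), (2,6), (3,1), (3,3), (3,4), (3,5), (3,6), (3,7), (4,5), (4,6), (5,5), (5,7), (6,4), (7,4), (7,7) — 24 in total.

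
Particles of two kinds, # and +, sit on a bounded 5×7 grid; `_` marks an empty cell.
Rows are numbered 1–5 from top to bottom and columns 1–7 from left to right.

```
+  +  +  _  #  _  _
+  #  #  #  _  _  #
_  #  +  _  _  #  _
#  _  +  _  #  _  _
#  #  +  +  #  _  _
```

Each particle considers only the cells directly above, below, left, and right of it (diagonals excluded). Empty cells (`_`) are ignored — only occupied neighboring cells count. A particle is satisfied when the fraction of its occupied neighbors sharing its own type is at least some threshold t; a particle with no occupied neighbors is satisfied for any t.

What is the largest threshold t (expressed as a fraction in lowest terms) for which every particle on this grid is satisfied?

1/3

(1,1)+ 2/2
(1,2)+ 2/3
(1,3)+ 1/2
(1,5)# — no occupied neighbors
(2,1)+ 1/2
(2,2)# 2/4
(2,3)# 2/4
(2,4)# 1/1
(2,7)# — no occupied neighbors
(3,2)# 1/2
(3,3)+ 1/3
(3,6)# — no occupied neighbors
(4,1)# 1/1
(4,3)+ 2/2
(4,5)# 1/1
(5,1)# 2/2
(5,2)# 1/2
(5,3)+ 2/3
(5,4)+ 1/2
(5,5)# 1/2
The smallest same-type fraction is 1/3 at (3,3), which reduces to 1/3. Any threshold above that leaves this particle unsatisfied.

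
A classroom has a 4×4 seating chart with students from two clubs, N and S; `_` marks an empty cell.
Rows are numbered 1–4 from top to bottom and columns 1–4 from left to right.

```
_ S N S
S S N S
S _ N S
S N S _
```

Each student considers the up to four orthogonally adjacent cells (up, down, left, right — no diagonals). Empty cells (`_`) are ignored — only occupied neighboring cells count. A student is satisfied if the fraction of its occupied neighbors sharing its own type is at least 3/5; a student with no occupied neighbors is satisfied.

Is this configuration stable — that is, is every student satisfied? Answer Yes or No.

No

(1,2)S 1/2 not
(1,3)N 1/3 not
(1,4)S 1/2 not
(2,1)S 2/2 satisfied
(2,2)S 2/3 satisfied
(2,3)N 2/4 not
(2,4)S 2/3 satisfied
(3,1)S 2/2 satisfied
(3,3)N 1/3 not
(3,4)S 1/2 not
(4,1)S 1/2 not
(4,2)N 0/2 not
(4,3)S 0/2 not
For instance (1,2) has only 1/2 same-type neighbors, below 3/5.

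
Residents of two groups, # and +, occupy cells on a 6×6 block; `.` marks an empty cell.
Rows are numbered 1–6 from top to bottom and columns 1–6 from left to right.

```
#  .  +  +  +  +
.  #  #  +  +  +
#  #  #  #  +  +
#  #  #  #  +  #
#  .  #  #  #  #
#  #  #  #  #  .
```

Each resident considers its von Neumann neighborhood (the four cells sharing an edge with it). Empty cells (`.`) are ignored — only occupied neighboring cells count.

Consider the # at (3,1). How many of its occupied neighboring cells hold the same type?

2

Occupied neighbors of (3,1): (4,1)=#, (3,2)=#.
Same type (#): 2 of 2.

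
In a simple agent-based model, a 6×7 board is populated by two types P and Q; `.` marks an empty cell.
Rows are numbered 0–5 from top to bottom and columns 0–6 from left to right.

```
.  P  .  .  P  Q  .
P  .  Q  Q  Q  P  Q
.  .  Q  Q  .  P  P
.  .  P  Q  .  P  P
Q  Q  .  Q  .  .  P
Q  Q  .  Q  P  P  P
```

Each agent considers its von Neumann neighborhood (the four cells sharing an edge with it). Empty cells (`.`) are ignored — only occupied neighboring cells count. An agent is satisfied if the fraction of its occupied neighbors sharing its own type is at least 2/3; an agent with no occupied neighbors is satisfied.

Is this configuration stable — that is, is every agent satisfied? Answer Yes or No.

(0,1)P 0/0 ✓
(0,4)P 0/2 ✗
(0,5)Q 0/2 ✗
(1,0)P 0/0 ✓
(1,2)Q 2/2 ✓
(1,3)Q 3/3 ✓
(1,4)Q 1/3 ✗
(1,5)P 1/4 ✗
(1,6)Q 0/2 ✗
(2,2)Q 2/3 ✓
(2,3)Q 3/3 ✓
(2,5)P 3/3 ✓
(2,6)P 2/3 ✓
(3,2)P 0/2 ✗
(3,3)Q 2/3 ✓
(3,5)P 2/2 ✓
(3,6)P 3/3 ✓
(4,0)Q 2/2 ✓
(4,1)Q 2/2 ✓
(4,3)Q 2/2 ✓
(4,6)P 2/2 ✓
(5,0)Q 2/2 ✓
(5,1)Q 2/2 ✓
(5,3)Q 1/2 ✗
(5,4)P 1/2 ✗
(5,5)P 2/2 ✓
(5,6)P 2/2 ✓
For instance (0,4) has only 0/2 same-type neighbors, below 2/3.

No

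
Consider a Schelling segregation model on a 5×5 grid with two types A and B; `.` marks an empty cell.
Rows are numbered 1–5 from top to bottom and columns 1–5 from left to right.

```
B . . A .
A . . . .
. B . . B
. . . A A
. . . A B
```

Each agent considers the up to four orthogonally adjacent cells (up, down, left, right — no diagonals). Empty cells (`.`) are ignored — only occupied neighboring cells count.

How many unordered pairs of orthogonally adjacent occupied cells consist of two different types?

Scan each occupied cell's neighbors to the right and below so each pair is counted once.
Row 1: B(1,1)–A(2,1)≠  → 1/1 unlike.
Row 3: B(3,5)–A(4,5)≠  → 1/1 unlike.
Row 4: A(4,4)–A(4,5)= A(4,4)–A(5,4)= A(4,5)–B(5,5)≠  → 1/3 unlike.
Row 5: A(5,4)–B(5,5)≠  → 1/1 unlike.
Total adjacent occupied pairs: 6; unlike-type pairs: 4.

4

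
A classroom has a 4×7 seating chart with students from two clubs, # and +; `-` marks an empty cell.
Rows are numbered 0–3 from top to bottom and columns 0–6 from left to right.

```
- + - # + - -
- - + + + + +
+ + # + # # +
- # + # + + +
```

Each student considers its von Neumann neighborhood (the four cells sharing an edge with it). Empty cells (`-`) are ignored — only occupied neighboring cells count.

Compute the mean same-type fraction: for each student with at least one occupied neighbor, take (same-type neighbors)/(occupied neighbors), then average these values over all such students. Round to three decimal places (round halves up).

(0,1)+ — no occupied neighbors
(0,3)# 0/2
(0,4)+ 1/2
(1,2)+ 1/2
(1,3)+ 3/4
(1,4)+ 3/4
(1,5)+ 2/3
(1,6)+ 2/2
(2,0)+ 1/1
(2,1)+ 1/3
(2,2)# 0/4
(2,3)+ 1/4
(2,4)# 1/4
(2,5)# 1/4
(2,6)+ 2/3
(3,1)# 0/2
(3,2)+ 0/3
(3,3)# 0/3
(3,4)+ 1/3
(3,5)+ 2/3
(3,6)+ 2/2
Sum over 20 students: 0/2 + 1/2 + 1/2 + 3/4 + 3/4 + 2/3 + 2/2 + 1/1 + 1/3 + 0/4 + 1/4 + 1/4 + 1/4 + 2/3 + 0/2 + 0/3 + 0/3 + 1/3 + 2/3 + 2/2 = 107/12; mean = 107/12 ÷ 20 = 107/240 = 0.445833… → 0.446.

0.446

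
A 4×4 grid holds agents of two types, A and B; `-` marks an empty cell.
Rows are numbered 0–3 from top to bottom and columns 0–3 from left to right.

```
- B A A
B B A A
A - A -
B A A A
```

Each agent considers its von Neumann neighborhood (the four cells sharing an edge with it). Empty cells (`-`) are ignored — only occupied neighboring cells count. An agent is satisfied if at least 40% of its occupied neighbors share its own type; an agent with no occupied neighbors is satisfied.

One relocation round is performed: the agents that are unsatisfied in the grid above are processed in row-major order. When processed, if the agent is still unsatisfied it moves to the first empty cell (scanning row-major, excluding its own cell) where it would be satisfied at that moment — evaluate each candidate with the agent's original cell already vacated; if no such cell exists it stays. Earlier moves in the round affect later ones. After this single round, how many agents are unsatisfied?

0

Initially unsatisfied (in order): (2,0), (3,0).
  (2,0) → (2,1).
  (3,0) → (0,0).
Resulting grid:
B B A A
B B A A
- A A -
- A A A
All satisfied now.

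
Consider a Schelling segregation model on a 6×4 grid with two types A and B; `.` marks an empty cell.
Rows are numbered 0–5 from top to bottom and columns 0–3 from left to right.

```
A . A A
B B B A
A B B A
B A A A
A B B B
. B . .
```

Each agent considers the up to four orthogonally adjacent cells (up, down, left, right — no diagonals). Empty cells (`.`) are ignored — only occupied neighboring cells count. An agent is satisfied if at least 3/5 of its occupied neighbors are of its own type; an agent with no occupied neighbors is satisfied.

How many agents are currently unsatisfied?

(0,0)A 0/1 unhappy
(0,2)A 1/2 unhappy
(0,3)A 2/2 ok
(1,0)B 1/3 unhappy
(1,1)B 3/3 ok
(1,2)B 2/4 unhappy
(1,3)A 2/3 ok
(2,0)A 0/3 unhappy
(2,1)B 2/4 unhappy
(2,2)B 2/4 unhappy
(2,3)A 2/3 ok
(3,0)B 0/3 unhappy
(3,1)A 1/4 unhappy
(3,2)A 2/4 unhappy
(3,3)A 2/3 ok
(4,0)A 0/2 unhappy
(4,1)B 2/4 unhappy
(4,2)B 2/3 ok
(4,3)B 1/2 unhappy
(5,1)B 1/1 ok
Unsatisfied: (0,0), (0,2), (1,0), (1,2), (2,0), (2,1), (2,2), (3,0), (3,1), (3,2), (4,0), (4,1), (4,3) — 13 in total.

13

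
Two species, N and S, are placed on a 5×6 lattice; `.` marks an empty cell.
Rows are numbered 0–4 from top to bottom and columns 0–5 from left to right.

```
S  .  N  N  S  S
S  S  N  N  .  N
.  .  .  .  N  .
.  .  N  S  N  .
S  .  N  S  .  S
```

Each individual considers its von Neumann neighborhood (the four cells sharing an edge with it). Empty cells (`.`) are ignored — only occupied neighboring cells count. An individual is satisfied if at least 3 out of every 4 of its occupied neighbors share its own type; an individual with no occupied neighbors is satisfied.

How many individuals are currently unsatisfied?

Row 0: (0,0)S 1/1 ✓ · (0,2)N 2/2 ✓ · (0,3)N 2/3 ✗ · (0,4)S 1/2 ✗ · (0,5)S 1/2 ✗
Row 1: (1,0)S 2/2 ✓ · (1,1)S 1/2 ✗ · (1,2)N 2/3 ✗ · (1,3)N 2/2 ✓ · (1,5)N 0/1 ✗
Row 2: (2,4)N 1/1 ✓
Row 3: (3,2)N 1/2 ✗ · (3,3)S 1/3 ✗ · (3,4)N 1/2 ✗
Row 4: (4,0)S 0/0 ✓ · (4,2)N 1/2 ✗ · (4,3)S 1/2 ✗ · (4,5)S 0/0 ✓
Unsatisfied: (0,3), (0,4), (0,5), (1,1), (1,2), (1,5), (3,2), (3,3), (3,4), (4,2), (4,3) — 11 in total.

11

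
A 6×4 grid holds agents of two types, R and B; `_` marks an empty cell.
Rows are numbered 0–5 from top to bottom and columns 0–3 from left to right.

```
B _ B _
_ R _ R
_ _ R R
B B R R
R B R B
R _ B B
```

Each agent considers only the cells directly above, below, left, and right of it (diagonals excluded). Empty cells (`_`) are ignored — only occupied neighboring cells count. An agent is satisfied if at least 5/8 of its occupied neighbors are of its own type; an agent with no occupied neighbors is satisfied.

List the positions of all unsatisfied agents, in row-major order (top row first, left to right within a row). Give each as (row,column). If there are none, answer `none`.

(3,0), (4,0), (4,1), (4,2), (4,3), (5,2)

(0,0)B 0/0 ok
(0,2)B 0/0 ok
(1,1)R 0/0 ok
(1,3)R 1/1 ok
(2,2)R 2/2 ok
(2,3)R 3/3 ok
(3,0)B 1/2 unhappy
(3,1)B 2/3 ok
(3,2)R 3/4 ok
(3,3)R 2/3 ok
(4,0)R 1/3 unhappy
(4,1)B 1/3 unhappy
(4,2)R 1/4 unhappy
(4,3)B 1/3 unhappy
(5,0)R 1/1 ok
(5,2)B 1/2 unhappy
(5,3)B 2/2 ok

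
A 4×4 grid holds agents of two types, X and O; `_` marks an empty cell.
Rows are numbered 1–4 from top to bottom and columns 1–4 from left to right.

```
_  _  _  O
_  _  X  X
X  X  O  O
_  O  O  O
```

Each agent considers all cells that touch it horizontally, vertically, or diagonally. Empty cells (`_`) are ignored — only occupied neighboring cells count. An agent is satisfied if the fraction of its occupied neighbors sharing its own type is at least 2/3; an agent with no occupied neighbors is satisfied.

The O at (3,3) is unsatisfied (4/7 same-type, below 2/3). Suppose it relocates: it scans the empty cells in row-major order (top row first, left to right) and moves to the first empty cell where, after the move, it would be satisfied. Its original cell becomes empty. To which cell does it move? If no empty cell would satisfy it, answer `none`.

(1,1)

Vacating (3,3). Empty cells in order:
  (1,1): 0/0 same-type → satisfied — stop here.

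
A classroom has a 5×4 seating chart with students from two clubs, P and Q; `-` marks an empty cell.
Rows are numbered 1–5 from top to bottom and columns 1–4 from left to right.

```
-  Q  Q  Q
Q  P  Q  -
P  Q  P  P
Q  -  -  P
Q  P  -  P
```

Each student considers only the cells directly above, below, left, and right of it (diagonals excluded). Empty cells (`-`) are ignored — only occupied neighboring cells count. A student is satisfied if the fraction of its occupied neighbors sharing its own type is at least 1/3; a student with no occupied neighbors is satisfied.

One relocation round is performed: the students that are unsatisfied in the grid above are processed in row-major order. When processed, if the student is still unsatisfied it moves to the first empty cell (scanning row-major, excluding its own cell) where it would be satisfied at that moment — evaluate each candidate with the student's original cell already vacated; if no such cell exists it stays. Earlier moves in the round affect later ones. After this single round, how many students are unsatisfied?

0

Initially unsatisfied (in order): (2,1), (2,2), (3,1), (3,2), (5,2).
  (2,1) → (1,1).
  (2,2) → (2,1).
  (3,1): now satisfied by earlier moves; stays.
  (3,2) → (2,2).
  (5,2) → (2,4).
Resulting grid:
Q Q Q Q
P Q Q P
P - P P
Q - - P
Q - - P
All satisfied now.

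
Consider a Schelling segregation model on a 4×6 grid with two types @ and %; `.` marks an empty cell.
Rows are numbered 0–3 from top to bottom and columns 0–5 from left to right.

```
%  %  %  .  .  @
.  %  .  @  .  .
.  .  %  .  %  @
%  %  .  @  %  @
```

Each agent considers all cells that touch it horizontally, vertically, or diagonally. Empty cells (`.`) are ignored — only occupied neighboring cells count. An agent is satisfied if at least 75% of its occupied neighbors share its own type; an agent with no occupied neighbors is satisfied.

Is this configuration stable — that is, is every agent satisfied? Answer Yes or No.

No

(0,0)% 2/2 satisfied
(0,1)% 3/3 satisfied
(0,2)% 2/3 not
(0,5)@ 0/0 satisfied
(1,1)% 4/4 satisfied
(1,3)@ 0/3 not
(2,2)% 2/4 not
(2,4)% 1/5 not
(2,5)@ 1/3 not
(3,0)% 1/1 satisfied
(3,1)% 2/2 satisfied
(3,3)@ 0/3 not
(3,4)% 1/4 not
(3,5)@ 1/3 not
For instance (0,2) has only 2/3 same-type neighbors, below 3/4.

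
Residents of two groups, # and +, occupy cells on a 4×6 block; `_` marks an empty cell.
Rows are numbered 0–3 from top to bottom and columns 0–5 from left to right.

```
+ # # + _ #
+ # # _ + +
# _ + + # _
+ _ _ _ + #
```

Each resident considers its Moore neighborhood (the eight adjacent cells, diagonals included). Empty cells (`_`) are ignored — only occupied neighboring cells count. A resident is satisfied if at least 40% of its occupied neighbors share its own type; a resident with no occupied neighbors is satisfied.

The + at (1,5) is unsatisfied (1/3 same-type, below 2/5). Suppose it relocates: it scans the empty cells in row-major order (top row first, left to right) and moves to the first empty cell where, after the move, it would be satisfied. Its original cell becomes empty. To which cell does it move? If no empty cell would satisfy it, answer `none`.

(0,4)

Vacating (1,5). Empty cells in order:
  (0,4): 2/3 same-type → satisfied — stop here.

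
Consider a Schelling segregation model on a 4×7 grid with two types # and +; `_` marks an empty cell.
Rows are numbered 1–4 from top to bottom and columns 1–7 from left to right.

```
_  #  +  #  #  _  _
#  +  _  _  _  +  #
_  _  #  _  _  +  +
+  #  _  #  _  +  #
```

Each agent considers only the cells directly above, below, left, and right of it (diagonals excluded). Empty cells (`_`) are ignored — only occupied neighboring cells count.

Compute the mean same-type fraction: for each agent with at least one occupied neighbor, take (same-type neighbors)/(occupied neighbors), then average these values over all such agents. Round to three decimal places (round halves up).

0.274

(1,2)# 0/2
(1,3)+ 0/2
(1,4)# 1/2
(1,5)# 1/1
(2,1)# 0/1
(2,2)+ 0/2
(2,6)+ 1/2
(2,7)# 0/2
(3,3)# — no occupied neighbors
(3,6)+ 3/3
(3,7)+ 1/3
(4,1)+ 0/1
(4,2)# 0/1
(4,4)# — no occupied neighbors
(4,6)+ 1/2
(4,7)# 0/2
Sum over 14 agents: 0/2 + 0/2 + 1/2 + 1/1 + 0/1 + 0/2 + 1/2 + 0/2 + 3/3 + 1/3 + 0/1 + 0/1 + 1/2 + 0/2 = 23/6; mean = 23/6 ÷ 14 = 23/84 = 0.273809… → 0.274.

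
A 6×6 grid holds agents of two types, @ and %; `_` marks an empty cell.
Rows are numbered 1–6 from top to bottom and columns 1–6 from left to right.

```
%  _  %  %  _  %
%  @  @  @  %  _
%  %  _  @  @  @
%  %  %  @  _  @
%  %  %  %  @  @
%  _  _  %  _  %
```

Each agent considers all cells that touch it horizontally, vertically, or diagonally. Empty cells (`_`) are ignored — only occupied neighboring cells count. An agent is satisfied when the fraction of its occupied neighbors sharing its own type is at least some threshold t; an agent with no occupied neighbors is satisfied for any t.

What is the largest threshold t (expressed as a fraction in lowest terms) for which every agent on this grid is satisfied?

0/1

(1,1)% 1/2
(1,3)% 1/4
(1,4)% 2/4
(1,6)% 1/1
(2,1)% 3/4
(2,2)@ 1/6
(2,3)@ 3/6
(2,4)@ 3/6
(2,5)% 2/6
(3,1)% 4/5
(3,2)% 5/7
(3,4)@ 4/6
(3,5)@ 5/6
(3,6)@ 2/3
(4,1)% 5/5
(4,2)% 7/7
(4,3)% 5/7
(4,4)@ 3/6
(4,6)@ 4/4
(5,1)% 4/4
(5,2)% 6/6
(5,3)% 5/6
(5,4)% 3/5
(5,5)@ 3/6
(5,6)@ 2/3
(6,1)% 2/2
(6,4)% 2/3
(6,6)% 0/2
The smallest same-type fraction is 0/2 at (6,6), which reduces to 0/1. Any threshold above that leaves this agent unsatisfied.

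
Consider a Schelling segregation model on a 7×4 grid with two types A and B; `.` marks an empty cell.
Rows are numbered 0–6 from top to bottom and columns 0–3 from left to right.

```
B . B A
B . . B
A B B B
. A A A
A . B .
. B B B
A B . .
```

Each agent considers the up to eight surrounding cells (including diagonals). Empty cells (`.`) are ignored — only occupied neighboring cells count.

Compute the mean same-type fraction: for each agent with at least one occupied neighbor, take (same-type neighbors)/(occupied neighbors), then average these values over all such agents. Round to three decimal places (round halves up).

Row 0: (0,0)B 1/1 · (0,2)B 1/2 · (0,3)A 0/2
Row 1: (1,0)B 2/3 · (1,3)B 3/4
Row 2: (2,0)A 1/3 · (2,1)B 2/5 · (2,2)B 3/6 · (2,3)B 2/4
Row 3: (3,1)A 3/6 · (3,2)A 2/6 · (3,3)A 1/4
Row 4: (4,0)A 1/2 · (4,2)B 3/6
Row 5: (5,1)B 3/5 · (5,2)B 4/4 · (5,3)B 2/2
Row 6: (6,0)A 0/2 · (6,1)B 2/3
Sum over 19 agents: 1/1 + 1/2 + 0/2 + 2/3 + 3/4 + 1/3 + 2/5 + 3/6 + 2/4 + 3/6 + 2/6 + 1/4 + 1/2 + 3/6 + 3/5 + 4/4 + 2/2 + 0/2 + 2/3 = 10; mean = 10 ÷ 19 = 10/19 = 0.526315… → 0.526.

0.526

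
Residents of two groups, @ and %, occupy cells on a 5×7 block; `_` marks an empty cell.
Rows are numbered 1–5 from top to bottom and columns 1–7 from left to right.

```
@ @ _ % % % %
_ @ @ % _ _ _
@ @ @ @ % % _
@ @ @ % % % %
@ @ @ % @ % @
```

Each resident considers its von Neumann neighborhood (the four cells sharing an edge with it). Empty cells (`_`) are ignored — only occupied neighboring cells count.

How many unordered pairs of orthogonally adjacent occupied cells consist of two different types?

Scan each occupied cell's neighbors to the right and below so each pair is counted once.
Row 1: @(1,1)–@(1,2)= @(1,2)–@(2,2)= %(1,4)–%(1,5)= %(1,4)–%(2,4)= %(1,5)–%(1,6)= %(1,6)–%(1,7)=  → 0/6 unlike.
Row 2: @(2,2)–@(2,3)= @(2,2)–@(3,2)= @(2,3)–%(2,4)≠ @(2,3)–@(3,3)= %(2,4)–@(3,4)≠  → 2/5 unlike.
Row 3: @(3,1)–@(3,2)= @(3,1)–@(4,1)= @(3,2)–@(3,3)= @(3,2)–@(4,2)= @(3,3)–@(3,4)= @(3,3)–@(4,3)= @(3,4)–%(3,5)≠ @(3,4)–%(4,4)≠ %(3,5)–%(3,6)= %(3,5)–%(4,5)= %(3,6)–%(4,6)=  → 2/11 unlike.
Row 4: @(4,1)–@(4,2)= @(4,1)–@(5,1)= @(4,2)–@(4,3)= @(4,2)–@(5,2)= @(4,3)–%(4,4)≠ @(4,3)–@(5,3)= %(4,4)–%(4,5)= %(4,4)–%(5,4)= %(4,5)–%(4,6)= %(4,5)–@(5,5)≠ %(4,6)–%(4,7)= %(4,6)–%(5,6)= %(4,7)–@(5,7)≠  → 3/13 unlike.
Row 5: @(5,1)–@(5,2)= @(5,2)–@(5,3)= @(5,3)–%(5,4)≠ %(5,4)–@(5,5)≠ @(5,5)–%(5,6)≠ %(5,6)–@(5,7)≠  → 4/6 unlike.
Total adjacent occupied pairs: 41; unlike-type pairs: 11.

11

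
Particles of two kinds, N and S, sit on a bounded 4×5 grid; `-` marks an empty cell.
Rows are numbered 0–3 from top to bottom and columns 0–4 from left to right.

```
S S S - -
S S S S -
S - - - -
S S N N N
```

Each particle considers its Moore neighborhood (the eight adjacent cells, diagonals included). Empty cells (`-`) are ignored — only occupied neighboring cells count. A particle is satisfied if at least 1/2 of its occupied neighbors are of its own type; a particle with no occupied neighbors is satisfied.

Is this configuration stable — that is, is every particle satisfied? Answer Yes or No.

(0,0)S 3/3 satisfied
(0,1)S 5/5 satisfied
(0,2)S 4/4 satisfied
(1,0)S 4/4 satisfied
(1,1)S 6/6 satisfied
(1,2)S 4/4 satisfied
(1,3)S 2/2 satisfied
(2,0)S 4/4 satisfied
(3,0)S 2/2 satisfied
(3,1)S 2/3 satisfied
(3,2)N 1/2 satisfied
(3,3)N 2/2 satisfied
(3,4)N 1/1 satisfied
All meet the threshold, so the configuration is stable.

Yes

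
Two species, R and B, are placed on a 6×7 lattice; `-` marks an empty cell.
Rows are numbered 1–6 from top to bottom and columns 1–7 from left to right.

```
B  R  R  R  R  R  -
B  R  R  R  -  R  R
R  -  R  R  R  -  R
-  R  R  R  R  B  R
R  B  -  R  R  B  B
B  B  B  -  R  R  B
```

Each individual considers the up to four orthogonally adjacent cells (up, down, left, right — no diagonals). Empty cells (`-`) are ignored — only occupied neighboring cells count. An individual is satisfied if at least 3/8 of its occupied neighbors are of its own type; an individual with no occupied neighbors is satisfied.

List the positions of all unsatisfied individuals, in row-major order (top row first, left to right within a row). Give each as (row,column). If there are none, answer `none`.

(2,1), (3,1), (4,6), (4,7), (5,1), (5,2), (6,6)

Row 1: (1,1)B 1/2 ok · (1,2)R 2/3 ok · (1,3)R 3/3 ok · (1,4)R 3/3 ok · (1,5)R 2/2 ok · (1,6)R 2/2 ok
Row 2: (2,1)B 1/3 unhappy · (2,2)R 2/3 ok · (2,3)R 4/4 ok · (2,4)R 3/3 ok · (2,6)R 2/2 ok · (2,7)R 2/2 ok
Row 3: (3,1)R 0/1 unhappy · (3,3)R 3/3 ok · (3,4)R 4/4 ok · (3,5)R 2/2 ok · (3,7)R 2/2 ok
Row 4: (4,2)R 1/2 ok · (4,3)R 3/3 ok · (4,4)R 4/4 ok · (4,5)R 3/4 ok · (4,6)B 1/3 unhappy · (4,7)R 1/3 unhappy
Row 5: (5,1)R 0/2 unhappy · (5,2)B 1/3 unhappy · (5,4)R 2/2 ok · (5,5)R 3/4 ok · (5,6)B 2/4 ok · (5,7)B 2/3 ok
Row 6: (6,1)B 1/2 ok · (6,2)B 3/3 ok · (6,3)B 1/1 ok · (6,5)R 2/2 ok · (6,6)R 1/3 unhappy · (6,7)B 1/2 ok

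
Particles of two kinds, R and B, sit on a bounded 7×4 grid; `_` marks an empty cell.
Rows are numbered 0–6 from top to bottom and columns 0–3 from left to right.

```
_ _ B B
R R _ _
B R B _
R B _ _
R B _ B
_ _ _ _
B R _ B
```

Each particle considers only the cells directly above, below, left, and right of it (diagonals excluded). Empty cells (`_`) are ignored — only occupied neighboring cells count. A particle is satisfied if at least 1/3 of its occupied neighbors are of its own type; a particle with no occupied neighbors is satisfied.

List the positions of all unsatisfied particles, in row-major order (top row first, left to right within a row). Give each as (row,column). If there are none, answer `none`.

Row 0: (0,2)B 1/1 ok · (0,3)B 1/1 ok
Row 1: (1,0)R 1/2 ok · (1,1)R 2/2 ok
Row 2: (2,0)B 0/3 unhappy · (2,1)R 1/4 unhappy · (2,2)B 0/1 unhappy
Row 3: (3,0)R 1/3 ok · (3,1)B 1/3 ok
Row 4: (4,0)R 1/2 ok · (4,1)B 1/2 ok · (4,3)B 0/0 ok
Row 6: (6,0)B 0/1 unhappy · (6,1)R 0/1 unhappy · (6,3)B 0/0 ok

(2,0), (2,1), (2,2), (6,0), (6,1)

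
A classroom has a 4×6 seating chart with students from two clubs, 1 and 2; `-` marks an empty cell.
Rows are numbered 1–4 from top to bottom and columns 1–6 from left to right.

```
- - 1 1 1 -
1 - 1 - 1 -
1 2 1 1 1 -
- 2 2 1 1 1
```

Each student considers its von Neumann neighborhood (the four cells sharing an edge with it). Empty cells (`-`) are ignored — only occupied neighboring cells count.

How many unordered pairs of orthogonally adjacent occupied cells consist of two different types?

4

Scan each occupied cell's neighbors to the right and below so each pair is counted once.
From row 1: 0 unlike of 4 pairs (running 0/4).
From row 2: 0 unlike of 3 pairs (running 0/7).
From row 3: 3 unlike of 8 pairs (running 3/15).
From row 4: 1 unlike of 4 pairs (running 4/19).
Total adjacent occupied pairs: 19; unlike-type pairs: 4.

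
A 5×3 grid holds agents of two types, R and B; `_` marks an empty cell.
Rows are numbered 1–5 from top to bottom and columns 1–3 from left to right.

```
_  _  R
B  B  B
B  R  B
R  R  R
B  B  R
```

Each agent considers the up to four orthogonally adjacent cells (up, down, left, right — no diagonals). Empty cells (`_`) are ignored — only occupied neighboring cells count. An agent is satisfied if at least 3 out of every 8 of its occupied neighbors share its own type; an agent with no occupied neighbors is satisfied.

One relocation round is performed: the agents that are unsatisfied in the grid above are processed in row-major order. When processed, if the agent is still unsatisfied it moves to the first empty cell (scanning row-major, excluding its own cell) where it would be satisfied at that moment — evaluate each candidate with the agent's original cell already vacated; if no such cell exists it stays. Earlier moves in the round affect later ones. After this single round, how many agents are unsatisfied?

Initially unsatisfied (in order): (1,3), (3,1), (3,2), (3,3), (4,1), (5,2).
  (1,3): no empty cell satisfies it; stays.
  (3,1) → (1,1).
  (3,2) → (3,1).
  (3,3): now satisfied by earlier moves; stays.
  (4,1): now satisfied by earlier moves; stays.
  (5,2) → (1,2).
Resulting grid:
B B R
B B B
R _ B
R R R
B _ R
Unsatisfied now: (1,3), (5,1).

2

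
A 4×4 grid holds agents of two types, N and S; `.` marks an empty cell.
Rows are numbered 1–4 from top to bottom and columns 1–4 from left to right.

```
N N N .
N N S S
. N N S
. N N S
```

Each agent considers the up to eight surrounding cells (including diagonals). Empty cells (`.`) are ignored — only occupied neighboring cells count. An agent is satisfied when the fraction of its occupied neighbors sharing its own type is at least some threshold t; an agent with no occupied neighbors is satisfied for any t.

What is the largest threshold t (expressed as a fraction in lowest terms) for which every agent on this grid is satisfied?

(1,1)N 3/3
(1,2)N 4/5
(1,3)N 2/4
(2,1)N 4/4
(2,2)N 6/7
(2,3)S 2/7
(2,4)S 2/4
(3,2)N 5/6
(3,3)N 4/8
(3,4)S 3/5
(4,2)N 3/3
(4,3)N 3/5
(4,4)S 1/3
The smallest same-type fraction is 2/7 at (2,3), which reduces to 2/7. Any threshold above that leaves this agent unsatisfied.

2/7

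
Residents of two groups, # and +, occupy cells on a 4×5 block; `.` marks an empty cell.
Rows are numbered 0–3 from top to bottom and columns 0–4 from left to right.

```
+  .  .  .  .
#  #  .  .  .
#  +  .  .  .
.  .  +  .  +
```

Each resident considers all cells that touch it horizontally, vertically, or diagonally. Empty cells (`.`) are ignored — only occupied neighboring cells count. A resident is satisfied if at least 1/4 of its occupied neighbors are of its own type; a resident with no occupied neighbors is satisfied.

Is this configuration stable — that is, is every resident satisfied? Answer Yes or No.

(0,0)+ 0/2 ✗
(1,0)# 2/4 ✓
(1,1)# 2/4 ✓
(2,0)# 2/3 ✓
(2,1)+ 1/4 ✓
(3,2)+ 1/1 ✓
(3,4)+ 0/0 ✓
For instance (0,0) has only 0/2 same-type neighbors, below 1/4.

No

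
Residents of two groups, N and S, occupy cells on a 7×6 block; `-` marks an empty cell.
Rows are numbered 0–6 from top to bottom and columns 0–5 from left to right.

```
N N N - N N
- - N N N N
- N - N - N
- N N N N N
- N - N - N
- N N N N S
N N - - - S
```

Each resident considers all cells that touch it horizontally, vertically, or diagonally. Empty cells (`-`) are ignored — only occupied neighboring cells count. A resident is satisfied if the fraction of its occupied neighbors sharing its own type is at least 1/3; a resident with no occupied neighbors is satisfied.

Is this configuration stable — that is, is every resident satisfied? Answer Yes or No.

Yes

Row 0: (0,0)N 1/1 satisfied · (0,1)N 3/3 satisfied · (0,2)N 3/3 satisfied · (0,4)N 4/4 satisfied · (0,5)N 3/3 satisfied
Row 1: (1,2)N 5/5 satisfied · (1,3)N 5/5 satisfied · (1,4)N 6/6 satisfied · (1,5)N 4/4 satisfied
Row 2: (2,1)N 3/3 satisfied · (2,3)N 6/6 satisfied · (2,5)N 4/4 satisfied
Row 3: (3,1)N 3/3 satisfied · (3,2)N 6/6 satisfied · (3,3)N 4/4 satisfied · (3,4)N 6/6 satisfied · (3,5)N 3/3 satisfied
Row 4: (4,1)N 4/4 satisfied · (4,3)N 6/6 satisfied · (4,5)N 3/4 satisfied
Row 5: (5,1)N 4/4 satisfied · (5,2)N 5/5 satisfied · (5,3)N 3/3 satisfied · (5,4)N 3/5 satisfied · (5,5)S 1/3 satisfied
Row 6: (6,0)N 2/2 satisfied · (6,1)N 3/3 satisfied · (6,5)S 1/2 satisfied
All meet the threshold, so the configuration is stable.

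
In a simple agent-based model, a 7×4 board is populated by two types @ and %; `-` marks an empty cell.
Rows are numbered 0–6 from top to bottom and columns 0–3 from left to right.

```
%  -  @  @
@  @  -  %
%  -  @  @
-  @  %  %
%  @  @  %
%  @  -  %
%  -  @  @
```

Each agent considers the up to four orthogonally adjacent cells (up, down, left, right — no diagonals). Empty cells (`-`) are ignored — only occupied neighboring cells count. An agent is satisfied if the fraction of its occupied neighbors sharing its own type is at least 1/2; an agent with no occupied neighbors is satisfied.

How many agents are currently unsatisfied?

Row 0: (0,0)% 0/1 unhappy · (0,2)@ 1/1 ok · (0,3)@ 1/2 ok
Row 1: (1,0)@ 1/3 unhappy · (1,1)@ 1/1 ok · (1,3)% 0/2 unhappy
Row 2: (2,0)% 0/1 unhappy · (2,2)@ 1/2 ok · (2,3)@ 1/3 unhappy
Row 3: (3,1)@ 1/2 ok · (3,2)% 1/4 unhappy · (3,3)% 2/3 ok
Row 4: (4,0)% 1/2 ok · (4,1)@ 3/4 ok · (4,2)@ 1/3 unhappy · (4,3)% 2/3 ok
Row 5: (5,0)% 2/3 ok · (5,1)@ 1/2 ok · (5,3)% 1/2 ok
Row 6: (6,0)% 1/1 ok · (6,2)@ 1/1 ok · (6,3)@ 1/2 ok
Unsatisfied: (0,0), (1,0), (1,3), (2,0), (2,3), (3,2), (4,2) — 7 in total.

7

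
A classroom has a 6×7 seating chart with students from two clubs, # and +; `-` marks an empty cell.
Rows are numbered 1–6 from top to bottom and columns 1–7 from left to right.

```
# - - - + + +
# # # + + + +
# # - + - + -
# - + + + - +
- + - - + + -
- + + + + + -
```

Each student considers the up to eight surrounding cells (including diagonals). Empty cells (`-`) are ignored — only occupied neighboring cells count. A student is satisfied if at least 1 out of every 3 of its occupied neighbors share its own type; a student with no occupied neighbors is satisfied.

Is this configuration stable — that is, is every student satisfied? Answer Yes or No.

Yes

Row 1: (1,1)# 2/2 ✓ · (1,5)+ 4/4 ✓ · (1,6)+ 5/5 ✓ · (1,7)+ 3/3 ✓
Row 2: (2,1)# 4/4 ✓ · (2,2)# 5/5 ✓ · (2,3)# 2/4 ✓ · (2,4)+ 3/4 ✓ · (2,5)+ 6/6 ✓ · (2,6)+ 6/6 ✓ · (2,7)+ 4/4 ✓
Row 3: (3,1)# 4/4 ✓ · (3,2)# 5/6 ✓ · (3,4)+ 5/6 ✓ · (3,6)+ 5/5 ✓
Row 4: (4,1)# 2/3 ✓ · (4,3)+ 3/4 ✓ · (4,4)+ 4/4 ✓ · (4,5)+ 5/5 ✓ · (4,7)+ 2/2 ✓
Row 5: (5,2)+ 3/4 ✓ · (5,5)+ 6/6 ✓ · (5,6)+ 5/5 ✓
Row 6: (6,2)+ 2/2 ✓ · (6,3)+ 3/3 ✓ · (6,4)+ 3/3 ✓ · (6,5)+ 4/4 ✓ · (6,6)+ 3/3 ✓
All meet the threshold, so the configuration is stable.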